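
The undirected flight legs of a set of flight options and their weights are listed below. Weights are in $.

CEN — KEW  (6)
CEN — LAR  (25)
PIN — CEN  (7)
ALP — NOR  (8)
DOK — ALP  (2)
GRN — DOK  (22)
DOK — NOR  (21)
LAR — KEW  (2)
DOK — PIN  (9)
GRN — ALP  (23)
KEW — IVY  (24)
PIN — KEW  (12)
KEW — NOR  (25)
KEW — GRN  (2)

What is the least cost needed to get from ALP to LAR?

$25

Settle nodes by increasing distance from ALP:
ALP: 0
DOK: 2  (via ALP)
NOR: 8  (via ALP)
PIN: 11  (via DOK)
CEN: 18  (via PIN)
GRN: 23  (via ALP)
KEW: 23  (via PIN)
LAR: 25  (via KEW)
Shortest route: ALP–DOK–PIN–KEW–LAR = $25.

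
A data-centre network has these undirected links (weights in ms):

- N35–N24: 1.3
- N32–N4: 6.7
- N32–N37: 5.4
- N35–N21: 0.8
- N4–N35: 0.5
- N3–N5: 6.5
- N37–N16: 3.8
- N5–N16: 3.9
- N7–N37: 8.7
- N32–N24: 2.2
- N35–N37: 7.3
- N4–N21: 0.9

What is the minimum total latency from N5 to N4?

15.5 ms

Settle nodes by increasing distance from N5:
N5: 0
N16: 3.9  (via N5)
N3: 6.5  (via N5)
N37: 7.7  (via N16)
N32: 13.1  (via N37)
N35: 15  (via N37)
N24: 15.3  (via N32)
N4: 15.5  (via N35)
Shortest route: N5 → N16 → N37 → N35 → N4 = 15.5 ms.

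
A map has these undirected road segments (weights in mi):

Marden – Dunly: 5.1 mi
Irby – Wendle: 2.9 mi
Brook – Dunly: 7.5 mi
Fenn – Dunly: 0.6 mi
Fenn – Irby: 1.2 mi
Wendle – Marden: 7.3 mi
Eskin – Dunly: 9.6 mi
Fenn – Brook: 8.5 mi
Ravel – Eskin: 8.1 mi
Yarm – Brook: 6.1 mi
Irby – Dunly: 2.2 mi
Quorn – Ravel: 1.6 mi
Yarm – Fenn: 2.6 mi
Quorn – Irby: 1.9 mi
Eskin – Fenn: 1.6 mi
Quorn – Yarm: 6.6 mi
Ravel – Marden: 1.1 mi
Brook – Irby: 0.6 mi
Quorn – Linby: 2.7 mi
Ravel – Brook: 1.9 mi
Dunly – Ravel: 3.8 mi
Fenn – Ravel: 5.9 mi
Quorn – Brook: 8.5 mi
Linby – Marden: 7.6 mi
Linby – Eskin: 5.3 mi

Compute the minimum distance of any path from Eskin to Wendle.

Settle nodes by increasing distance from Eskin:
Eskin: 0
Fenn: 1.6  (via Eskin)
Dunly: 2.2  (via Fenn)
Irby: 2.8  (via Fenn)
Brook: 3.4  (via Irby)
Yarm: 4.2  (via Fenn)
Quorn: 4.7  (via Irby)
Ravel: 5.3  (via Brook)
Linby: 5.3  (via Eskin)
Wendle: 5.7  (via Irby)
Shortest route: Eskin–Fenn–Irby–Wendle = 5.7 mi.

5.7 mi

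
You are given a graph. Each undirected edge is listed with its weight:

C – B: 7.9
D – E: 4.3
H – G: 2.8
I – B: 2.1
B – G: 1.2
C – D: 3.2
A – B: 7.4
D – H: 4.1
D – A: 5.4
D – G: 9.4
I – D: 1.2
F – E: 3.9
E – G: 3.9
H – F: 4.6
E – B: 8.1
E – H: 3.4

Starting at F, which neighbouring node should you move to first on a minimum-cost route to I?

E

Candidate routes:
F - E - D - I: 3.9+4.3+1.2 = 9.4
F - E - G - B - I: 3.9+3.9+1.2+2.1 = 11.1
F - H - G - B - I: 4.6+2.8+1.2+2.1 = 10.7
F - H - D - I: 4.6+4.1+1.2 = 9.9
Cheapest is F - E - D - I at 9.4.
So from F the first move is to E.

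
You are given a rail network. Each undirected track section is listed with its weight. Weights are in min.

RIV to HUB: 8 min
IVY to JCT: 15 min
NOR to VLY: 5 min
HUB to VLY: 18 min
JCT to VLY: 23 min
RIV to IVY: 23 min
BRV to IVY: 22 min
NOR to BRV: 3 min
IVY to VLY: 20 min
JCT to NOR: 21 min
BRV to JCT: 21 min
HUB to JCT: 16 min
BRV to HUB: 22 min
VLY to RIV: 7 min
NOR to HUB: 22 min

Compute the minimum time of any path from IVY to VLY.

Settle nodes by increasing distance from IVY:
IVY: 0
JCT: 15  (via IVY)
VLY: 20  (via IVY)
Shortest route: IVY–VLY = 20 min.

20 min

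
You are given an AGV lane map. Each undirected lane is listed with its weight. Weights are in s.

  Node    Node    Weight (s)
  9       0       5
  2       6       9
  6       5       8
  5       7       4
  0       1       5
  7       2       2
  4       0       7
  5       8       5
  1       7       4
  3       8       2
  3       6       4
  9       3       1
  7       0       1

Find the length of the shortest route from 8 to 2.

Settle nodes by increasing distance from 8:
8: 0
3: 2  (via 8)
9: 3  (via 3)
5: 5  (via 8)
6: 6  (via 3)
0: 8  (via 9)
7: 9  (via 5)
2: 11  (via 7)
Shortest route: 8–5–7–2 = 11 s.

11 s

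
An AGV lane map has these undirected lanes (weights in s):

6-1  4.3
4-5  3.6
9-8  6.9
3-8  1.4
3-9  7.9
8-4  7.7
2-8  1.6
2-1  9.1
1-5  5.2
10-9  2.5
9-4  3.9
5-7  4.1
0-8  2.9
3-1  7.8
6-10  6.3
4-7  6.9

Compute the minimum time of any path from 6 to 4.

12.7 s

Candidate routes:
6 → 1 → 5 → 4: 4.3+5.2+3.6 = 13.1
6 → 1 → 3 → 8 → 4: 4.3+7.8+1.4+7.7 = 21.2
6 → 10 → 9 → 4: 6.3+2.5+3.9 = 12.7
6 → 1 → 5 → 7 → 4: 4.3+5.2+4.1+6.9 = 20.5
The minimum is 12.7 s via 6 → 10 → 9 → 4.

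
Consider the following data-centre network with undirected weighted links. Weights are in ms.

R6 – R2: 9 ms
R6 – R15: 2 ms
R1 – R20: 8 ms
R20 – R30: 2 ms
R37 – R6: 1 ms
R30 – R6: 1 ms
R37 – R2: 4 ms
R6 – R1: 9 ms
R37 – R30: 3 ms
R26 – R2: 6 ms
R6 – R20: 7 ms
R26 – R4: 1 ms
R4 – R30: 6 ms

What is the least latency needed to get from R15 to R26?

Candidate routes:
R15 - R6 - R37 - R2 - R26: 2+1+4+6 = 13
R15 - R6 - R30 - R4 - R26: 2+1+6+1 = 10
R15 - R6 - R37 - R30 - R4 - R26: 2+1+3+6+1 = 13
The minimum is 10 ms via R15 - R6 - R30 - R4 - R26.

10 ms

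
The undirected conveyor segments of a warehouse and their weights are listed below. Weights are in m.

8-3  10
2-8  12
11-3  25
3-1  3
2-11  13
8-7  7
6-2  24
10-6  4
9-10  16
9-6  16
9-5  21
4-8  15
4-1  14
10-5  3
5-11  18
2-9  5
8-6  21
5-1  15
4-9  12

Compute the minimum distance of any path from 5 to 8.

Settle nodes by increasing distance from 5:
5: 0
10: 3  (via 5)
6: 7  (via 10)
1: 15  (via 5)
3: 18  (via 1)
11: 18  (via 5)
9: 19  (via 10)
2: 24  (via 9)
8: 28  (via 6)
Shortest route: 5–10–6–8 = 28 m.

28 m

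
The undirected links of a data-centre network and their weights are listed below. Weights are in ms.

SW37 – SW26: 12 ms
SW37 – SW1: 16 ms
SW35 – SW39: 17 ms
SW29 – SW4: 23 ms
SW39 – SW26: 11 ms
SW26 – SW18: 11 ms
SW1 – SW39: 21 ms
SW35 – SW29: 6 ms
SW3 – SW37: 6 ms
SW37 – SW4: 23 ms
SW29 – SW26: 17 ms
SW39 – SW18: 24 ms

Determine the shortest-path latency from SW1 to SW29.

44 ms

Settle nodes by increasing distance from SW1:
SW1: 0
SW37: 16  (via SW1)
SW39: 21  (via SW1)
SW3: 22  (via SW37)
SW26: 28  (via SW37)
SW35: 38  (via SW39)
SW4: 39  (via SW37)
SW18: 39  (via SW26)
SW29: 44  (via SW35)
Shortest route: SW1–SW39–SW35–SW29 = 44 ms.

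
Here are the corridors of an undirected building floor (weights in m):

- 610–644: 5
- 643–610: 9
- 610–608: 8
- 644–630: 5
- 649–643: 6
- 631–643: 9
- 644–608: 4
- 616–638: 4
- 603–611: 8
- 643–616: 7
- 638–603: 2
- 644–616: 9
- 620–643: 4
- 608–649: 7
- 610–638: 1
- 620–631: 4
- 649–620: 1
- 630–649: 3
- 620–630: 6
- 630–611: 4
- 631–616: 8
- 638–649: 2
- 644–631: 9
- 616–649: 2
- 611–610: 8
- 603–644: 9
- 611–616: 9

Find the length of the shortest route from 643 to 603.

Candidate routes:
643–620–649–638–603: 4+1+2+2 = 9
643–610–638–603: 9+1+2 = 12
643–649–638–603: 6+2+2 = 10
The minimum is 9 m via 643–620–649–638–603.

9 m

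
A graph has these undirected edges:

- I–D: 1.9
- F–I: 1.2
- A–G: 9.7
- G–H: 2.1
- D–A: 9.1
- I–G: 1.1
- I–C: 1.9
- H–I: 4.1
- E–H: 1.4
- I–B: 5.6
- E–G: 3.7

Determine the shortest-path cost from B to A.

Compare a few routes:
B → I → D → A: 5.6+1.9+9.1 = 16.6
B → I → G → A: 5.6+1.1+9.7 = 16.4
Cheapest is B → I → G → A at 16.4.

16.4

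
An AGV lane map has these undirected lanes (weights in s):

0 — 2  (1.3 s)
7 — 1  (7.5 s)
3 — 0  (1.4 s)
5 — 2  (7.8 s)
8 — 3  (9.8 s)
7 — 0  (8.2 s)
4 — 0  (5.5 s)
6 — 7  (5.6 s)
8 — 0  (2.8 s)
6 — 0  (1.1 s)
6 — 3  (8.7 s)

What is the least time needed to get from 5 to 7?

15.8 s

Enumerating some paths:
5–2–0–7: 7.8+1.3+8.2 = 17.3
5–2–0–6–7: 7.8+1.3+1.1+5.6 = 15.8
The minimum is 15.8 s via 5–2–0–6–7.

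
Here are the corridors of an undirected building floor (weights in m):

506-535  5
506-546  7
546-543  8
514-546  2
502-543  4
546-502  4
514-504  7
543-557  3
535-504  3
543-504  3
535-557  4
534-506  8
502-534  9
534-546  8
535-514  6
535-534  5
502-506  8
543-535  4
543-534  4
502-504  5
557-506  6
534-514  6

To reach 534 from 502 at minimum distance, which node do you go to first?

543

Compare a few routes:
502 - 546 - 514 - 534: 4+2+6 = 12
502 - 504 - 543 - 534: 5+3+4 = 12
502 - 543 - 534: 4+4 = 8
502 - 534: 9 = 9
The minimum is 8 m via 502 - 543 - 534.
So from 502 the first move is to 543.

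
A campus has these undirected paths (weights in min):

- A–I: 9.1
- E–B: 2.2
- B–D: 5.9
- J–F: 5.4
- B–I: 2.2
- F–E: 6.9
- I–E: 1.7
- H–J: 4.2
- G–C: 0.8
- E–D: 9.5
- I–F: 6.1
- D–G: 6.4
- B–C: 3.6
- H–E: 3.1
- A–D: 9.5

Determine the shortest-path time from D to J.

15.4 min

Candidate routes:
D–B–I–E–H–J: 5.9+2.2+1.7+3.1+4.2 = 17.1
D–B–I–F–J: 5.9+2.2+6.1+5.4 = 19.6
D–E–H–J: 9.5+3.1+4.2 = 16.8
D–B–E–H–J: 5.9+2.2+3.1+4.2 = 15.4
Cheapest is D–B–E–H–J at 15.4 min.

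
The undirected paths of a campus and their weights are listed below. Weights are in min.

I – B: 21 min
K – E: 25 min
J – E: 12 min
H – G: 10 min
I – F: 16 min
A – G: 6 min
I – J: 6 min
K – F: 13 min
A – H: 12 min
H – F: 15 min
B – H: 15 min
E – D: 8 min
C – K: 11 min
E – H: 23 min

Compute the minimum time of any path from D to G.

41 min

Enumerating some paths:
D - E - H - G: 8+23+10 = 41
D - E - H - A - G: 8+23+12+6 = 49
The minimum is 41 min via D - E - H - G.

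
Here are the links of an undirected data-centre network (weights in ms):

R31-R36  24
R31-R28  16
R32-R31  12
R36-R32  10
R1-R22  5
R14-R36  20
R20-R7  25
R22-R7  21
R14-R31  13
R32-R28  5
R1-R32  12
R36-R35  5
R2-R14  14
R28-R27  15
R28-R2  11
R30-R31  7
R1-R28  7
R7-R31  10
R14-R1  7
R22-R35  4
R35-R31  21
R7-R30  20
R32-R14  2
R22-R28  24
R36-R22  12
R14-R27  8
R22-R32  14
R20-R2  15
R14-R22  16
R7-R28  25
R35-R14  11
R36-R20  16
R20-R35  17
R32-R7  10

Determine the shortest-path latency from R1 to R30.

Settle nodes by increasing distance from R1:
R1: 0
R22: 5  (via R1)
R28: 7  (via R1)
R14: 7  (via R1)
R32: 9  (via R14)
R35: 9  (via R22)
R36: 14  (via R35)
R27: 15  (via R14)
R2: 18  (via R28)
R7: 19  (via R32)
R31: 20  (via R14)
R20: 26  (via R35)
R30: 27  (via R31)
Shortest route: R1 → R14 → R31 → R30 = 27 ms.

27 ms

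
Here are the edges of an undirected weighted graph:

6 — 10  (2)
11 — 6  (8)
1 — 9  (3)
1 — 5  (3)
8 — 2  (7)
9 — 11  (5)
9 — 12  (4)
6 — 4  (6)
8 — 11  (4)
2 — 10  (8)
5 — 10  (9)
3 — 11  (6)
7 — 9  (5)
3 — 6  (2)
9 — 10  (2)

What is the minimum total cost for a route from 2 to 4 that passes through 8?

25

Shortest 2→8: 2–8 = 7
Shortest 8→4: 8–11–6–4 = 18
Total via 8: 7 + 18 = 25.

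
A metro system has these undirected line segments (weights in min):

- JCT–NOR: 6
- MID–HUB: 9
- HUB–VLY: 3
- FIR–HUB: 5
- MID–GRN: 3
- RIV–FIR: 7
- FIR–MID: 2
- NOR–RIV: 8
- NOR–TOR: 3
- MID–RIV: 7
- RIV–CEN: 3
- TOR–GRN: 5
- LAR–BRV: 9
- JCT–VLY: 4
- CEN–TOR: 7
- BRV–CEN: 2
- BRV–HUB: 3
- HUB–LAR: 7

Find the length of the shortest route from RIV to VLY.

Enumerating some paths:
RIV → CEN → BRV → HUB → VLY: 3+2+3+3 = 11
RIV → MID → FIR → HUB → VLY: 7+2+5+3 = 17
RIV → FIR → HUB → VLY: 7+5+3 = 15
The minimum is 11 min via RIV → CEN → BRV → HUB → VLY.

11 min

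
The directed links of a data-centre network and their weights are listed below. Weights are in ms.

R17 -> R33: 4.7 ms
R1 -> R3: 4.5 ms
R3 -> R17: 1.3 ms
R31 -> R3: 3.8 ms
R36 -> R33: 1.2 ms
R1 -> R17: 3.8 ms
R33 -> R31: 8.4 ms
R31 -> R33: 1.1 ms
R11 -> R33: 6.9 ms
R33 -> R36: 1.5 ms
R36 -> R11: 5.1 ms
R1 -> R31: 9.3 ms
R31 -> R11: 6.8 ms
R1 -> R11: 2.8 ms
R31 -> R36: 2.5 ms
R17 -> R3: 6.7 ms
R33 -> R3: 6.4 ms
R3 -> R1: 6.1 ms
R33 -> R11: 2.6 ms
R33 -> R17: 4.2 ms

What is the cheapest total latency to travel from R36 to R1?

Candidate routes:
R36 - R33 - R17 - R3 - R1: 1.2+4.2+6.7+6.1 = 18.2
R36 - R33 - R3 - R1: 1.2+6.4+6.1 = 13.7
R36 - R33 - R31 - R3 - R1: 1.2+8.4+3.8+6.1 = 19.5
Cheapest is R36 - R33 - R3 - R1 at 13.7 ms.

13.7 ms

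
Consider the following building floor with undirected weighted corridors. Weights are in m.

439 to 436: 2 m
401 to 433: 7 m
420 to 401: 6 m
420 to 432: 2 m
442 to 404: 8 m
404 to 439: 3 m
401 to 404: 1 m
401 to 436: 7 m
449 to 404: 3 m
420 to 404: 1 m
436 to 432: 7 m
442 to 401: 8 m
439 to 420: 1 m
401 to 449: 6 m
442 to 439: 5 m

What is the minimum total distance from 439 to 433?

10 m

Shortest distances from 439:
439: 0
420: 1  (via 439)
436: 2  (via 439)
404: 2  (via 420)
401: 3  (via 404)
432: 3  (via 420)
449: 5  (via 404)
442: 5  (via 439)
433: 10  (via 401)
Shortest route: 439–420–404–401–433 = 10 m.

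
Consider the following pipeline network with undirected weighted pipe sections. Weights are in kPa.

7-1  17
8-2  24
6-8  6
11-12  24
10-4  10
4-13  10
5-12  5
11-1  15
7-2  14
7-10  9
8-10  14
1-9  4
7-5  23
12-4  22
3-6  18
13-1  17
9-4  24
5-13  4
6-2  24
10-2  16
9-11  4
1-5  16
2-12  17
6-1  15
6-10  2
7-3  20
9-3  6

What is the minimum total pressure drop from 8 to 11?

Candidate routes:
8 - 6 - 1 - 9 - 11: 6+15+4+4 = 29
8 - 6 - 3 - 9 - 11: 6+18+6+4 = 34
The minimum is 29 kPa via 8 - 6 - 1 - 9 - 11.

29 kPa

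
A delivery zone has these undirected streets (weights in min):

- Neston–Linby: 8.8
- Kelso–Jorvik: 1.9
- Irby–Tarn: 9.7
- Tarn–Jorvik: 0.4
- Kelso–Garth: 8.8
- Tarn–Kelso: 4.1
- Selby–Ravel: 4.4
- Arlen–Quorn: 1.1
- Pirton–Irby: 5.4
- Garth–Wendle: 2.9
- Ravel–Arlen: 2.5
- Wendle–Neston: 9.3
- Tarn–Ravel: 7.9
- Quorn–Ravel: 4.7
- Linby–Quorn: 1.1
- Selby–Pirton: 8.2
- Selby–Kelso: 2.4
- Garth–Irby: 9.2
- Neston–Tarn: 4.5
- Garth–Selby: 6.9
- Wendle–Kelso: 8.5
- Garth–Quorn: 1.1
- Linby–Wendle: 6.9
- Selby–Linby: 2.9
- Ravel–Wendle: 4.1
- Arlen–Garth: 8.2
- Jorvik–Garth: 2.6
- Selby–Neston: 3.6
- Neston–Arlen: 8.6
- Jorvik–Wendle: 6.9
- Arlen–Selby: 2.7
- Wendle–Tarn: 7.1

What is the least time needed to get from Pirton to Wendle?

Shortest distances from Pirton:
Pirton: 0
Irby: 5.4  (via Pirton)
Selby: 8.2  (via Pirton)
Kelso: 10.6  (via Selby)
Arlen: 10.9  (via Selby)
Linby: 11.1  (via Selby)
Neston: 11.8  (via Selby)
Quorn: 12  (via Arlen)
Jorvik: 12.5  (via Kelso)
Ravel: 12.6  (via Selby)
Tarn: 12.9  (via Jorvik)
Garth: 13.1  (via Quorn)
Wendle: 16  (via Garth)
Shortest route: Pirton → Selby → Arlen → Quorn → Garth → Wendle = 16 min.

16 min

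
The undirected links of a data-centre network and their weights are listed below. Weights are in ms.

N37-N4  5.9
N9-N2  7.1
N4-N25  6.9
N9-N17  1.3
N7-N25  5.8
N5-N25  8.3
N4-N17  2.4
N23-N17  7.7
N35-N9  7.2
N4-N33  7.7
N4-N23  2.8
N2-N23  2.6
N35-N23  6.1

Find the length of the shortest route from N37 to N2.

11.3 ms

Shortest distances from N37:
N37: 0
N4: 5.9  (via N37)
N17: 8.3  (via N4)
N23: 8.7  (via N4)
N9: 9.6  (via N17)
N2: 11.3  (via N23)
Shortest route: N37–N4–N23–N2 = 11.3 ms.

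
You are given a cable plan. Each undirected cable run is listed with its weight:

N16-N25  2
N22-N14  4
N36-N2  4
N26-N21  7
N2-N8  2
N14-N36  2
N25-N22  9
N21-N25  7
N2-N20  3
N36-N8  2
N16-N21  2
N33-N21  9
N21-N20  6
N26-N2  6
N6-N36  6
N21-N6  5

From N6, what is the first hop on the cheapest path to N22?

N36

Candidate routes:
N6–N21–N20–N2–N36–N14–N22: 5+6+3+4+2+4 = 24
N6–N21–N16–N25–N22: 5+2+2+9 = 18
N6–N36–N14–N22: 6+2+4 = 12
N6–N21–N25–N22: 5+7+9 = 21
The minimum is 12 via N6–N36–N14–N22.
So from N6 the first move is to N36.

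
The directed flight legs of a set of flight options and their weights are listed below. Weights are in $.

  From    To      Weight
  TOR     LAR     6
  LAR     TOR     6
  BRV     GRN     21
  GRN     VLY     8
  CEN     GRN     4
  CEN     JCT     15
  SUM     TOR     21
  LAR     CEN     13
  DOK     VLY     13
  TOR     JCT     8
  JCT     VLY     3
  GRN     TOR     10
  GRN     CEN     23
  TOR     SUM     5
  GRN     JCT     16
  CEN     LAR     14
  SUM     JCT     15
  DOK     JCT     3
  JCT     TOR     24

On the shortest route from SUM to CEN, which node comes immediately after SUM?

TOR

Enumerating some paths:
SUM–TOR–LAR–CEN: 21+6+13 = 40
SUM–JCT–TOR–LAR–CEN: 15+24+6+13 = 58
The minimum is $40 via SUM–TOR–LAR–CEN.
So from SUM the first move is to TOR.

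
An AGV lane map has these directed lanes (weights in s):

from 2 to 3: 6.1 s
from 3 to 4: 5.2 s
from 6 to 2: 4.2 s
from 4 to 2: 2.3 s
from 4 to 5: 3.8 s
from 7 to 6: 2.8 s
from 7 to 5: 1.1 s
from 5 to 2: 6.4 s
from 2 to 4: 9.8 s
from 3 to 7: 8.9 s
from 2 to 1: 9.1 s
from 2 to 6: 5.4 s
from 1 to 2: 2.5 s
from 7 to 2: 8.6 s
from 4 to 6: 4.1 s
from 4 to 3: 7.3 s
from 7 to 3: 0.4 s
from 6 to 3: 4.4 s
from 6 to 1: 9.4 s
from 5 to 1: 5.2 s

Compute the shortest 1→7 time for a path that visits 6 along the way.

Shortest 1→6: 1–2–6 = 7.9
Best 6 to 7: 6–3–7 costing 13.3
Total via 6: 7.9 + 13.3 = 21.2 s.

21.2 s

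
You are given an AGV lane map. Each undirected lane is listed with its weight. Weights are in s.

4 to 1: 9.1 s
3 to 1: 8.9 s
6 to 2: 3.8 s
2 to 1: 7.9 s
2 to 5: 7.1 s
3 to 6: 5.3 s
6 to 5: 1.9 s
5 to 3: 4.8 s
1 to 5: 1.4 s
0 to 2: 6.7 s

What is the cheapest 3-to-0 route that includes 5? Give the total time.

Best 3 to 5: 3–5 costing 4.8
Shortest 5→0: 5–6–2–0 = 12.4
Total via 5: 4.8 + 12.4 = 17.2 s.

17.2 s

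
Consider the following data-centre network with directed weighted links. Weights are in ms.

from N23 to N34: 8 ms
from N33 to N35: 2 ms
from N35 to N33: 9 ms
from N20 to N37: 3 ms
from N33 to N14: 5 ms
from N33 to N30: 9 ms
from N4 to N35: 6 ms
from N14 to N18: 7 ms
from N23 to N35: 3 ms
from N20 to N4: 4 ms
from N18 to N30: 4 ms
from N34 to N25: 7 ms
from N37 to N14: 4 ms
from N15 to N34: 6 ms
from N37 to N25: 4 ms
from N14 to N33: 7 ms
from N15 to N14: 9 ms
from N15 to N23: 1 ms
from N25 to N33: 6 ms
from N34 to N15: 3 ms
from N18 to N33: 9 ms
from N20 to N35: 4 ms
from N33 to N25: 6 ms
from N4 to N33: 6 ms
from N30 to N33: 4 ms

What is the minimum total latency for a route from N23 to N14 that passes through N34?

20 ms

Shortest N23→N34: N23 → N34 = 8
Best N34 to N14: N34 → N15 → N14 costing 12
Total via N34: 8 + 12 = 20 ms.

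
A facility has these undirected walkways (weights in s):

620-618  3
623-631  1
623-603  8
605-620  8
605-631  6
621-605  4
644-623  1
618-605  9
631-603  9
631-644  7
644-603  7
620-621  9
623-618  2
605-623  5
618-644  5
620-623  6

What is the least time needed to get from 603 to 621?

17 s

Candidate routes:
603 - 623 - 605 - 621: 8+5+4 = 17
603 - 631 - 605 - 621: 9+6+4 = 19
The minimum is 17 s via 603 - 623 - 605 - 621.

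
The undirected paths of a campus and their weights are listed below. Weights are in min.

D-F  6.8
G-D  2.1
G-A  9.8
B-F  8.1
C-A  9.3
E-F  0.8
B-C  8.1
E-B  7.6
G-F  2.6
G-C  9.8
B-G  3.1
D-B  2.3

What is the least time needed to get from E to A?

Shortest distances from E:
E: 0
F: 0.8  (via E)
G: 3.4  (via F)
D: 5.5  (via G)
B: 6.5  (via G)
A: 13.2  (via G)
Shortest route: E–F–G–A = 13.2 min.

13.2 min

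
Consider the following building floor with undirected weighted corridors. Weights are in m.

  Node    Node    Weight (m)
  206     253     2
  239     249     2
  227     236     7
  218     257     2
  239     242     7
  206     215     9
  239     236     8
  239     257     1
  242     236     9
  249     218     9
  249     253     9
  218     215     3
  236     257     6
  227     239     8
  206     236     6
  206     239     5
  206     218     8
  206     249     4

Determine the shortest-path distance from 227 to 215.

Candidate routes:
227–236–239–257–218–215: 7+8+1+2+3 = 21
227–236–257–218–215: 7+6+2+3 = 18
227–239–257–218–215: 8+1+2+3 = 14
The minimum is 14 m via 227–239–257–218–215.

14 m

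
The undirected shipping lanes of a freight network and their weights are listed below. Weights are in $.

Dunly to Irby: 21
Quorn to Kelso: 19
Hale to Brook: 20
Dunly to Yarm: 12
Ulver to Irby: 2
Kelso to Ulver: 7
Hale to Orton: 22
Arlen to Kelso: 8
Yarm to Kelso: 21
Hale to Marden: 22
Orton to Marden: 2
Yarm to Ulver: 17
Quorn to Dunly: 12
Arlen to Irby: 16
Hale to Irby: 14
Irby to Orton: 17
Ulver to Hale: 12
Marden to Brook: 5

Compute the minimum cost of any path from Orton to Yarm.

$36

Candidate routes:
Orton → Irby → Dunly → Yarm: 17+21+12 = 50
Orton → Irby → Ulver → Yarm: 17+2+17 = 36
Orton → Irby → Ulver → Kelso → Yarm: 17+2+7+21 = 47
Cheapest is Orton → Irby → Ulver → Yarm at $36.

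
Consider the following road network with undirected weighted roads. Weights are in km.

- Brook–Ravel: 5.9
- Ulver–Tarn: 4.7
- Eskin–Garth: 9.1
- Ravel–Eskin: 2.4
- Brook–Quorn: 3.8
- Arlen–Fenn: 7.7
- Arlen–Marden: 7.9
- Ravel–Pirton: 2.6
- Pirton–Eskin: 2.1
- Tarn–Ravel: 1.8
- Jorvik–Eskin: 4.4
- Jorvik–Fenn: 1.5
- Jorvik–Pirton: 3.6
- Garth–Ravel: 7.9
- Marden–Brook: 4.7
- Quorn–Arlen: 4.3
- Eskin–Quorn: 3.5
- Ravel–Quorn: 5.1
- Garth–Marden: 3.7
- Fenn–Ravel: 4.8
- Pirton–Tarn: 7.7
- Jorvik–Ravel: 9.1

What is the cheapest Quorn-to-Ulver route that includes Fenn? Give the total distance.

20.7 km

Best Quorn to Fenn: Quorn → Eskin → Jorvik → Fenn costing 9.4
Best Fenn to Ulver: Fenn → Ravel → Tarn → Ulver costing 11.3
Total via Fenn: 9.4 + 11.3 = 20.7 km.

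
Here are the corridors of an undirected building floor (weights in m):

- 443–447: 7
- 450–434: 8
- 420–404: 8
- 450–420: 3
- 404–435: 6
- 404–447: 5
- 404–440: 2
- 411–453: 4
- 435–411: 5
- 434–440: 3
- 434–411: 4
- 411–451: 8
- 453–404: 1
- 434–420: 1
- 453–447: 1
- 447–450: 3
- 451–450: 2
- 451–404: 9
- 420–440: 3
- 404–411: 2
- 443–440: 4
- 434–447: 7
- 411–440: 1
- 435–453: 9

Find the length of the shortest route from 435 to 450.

Candidate routes:
435 - 404 - 453 - 447 - 450: 6+1+1+3 = 11
435 - 411 - 404 - 453 - 447 - 450: 5+2+1+1+3 = 12
435 - 411 - 440 - 420 - 450: 5+1+3+3 = 12
The minimum is 11 m via 435 - 404 - 453 - 447 - 450.

11 m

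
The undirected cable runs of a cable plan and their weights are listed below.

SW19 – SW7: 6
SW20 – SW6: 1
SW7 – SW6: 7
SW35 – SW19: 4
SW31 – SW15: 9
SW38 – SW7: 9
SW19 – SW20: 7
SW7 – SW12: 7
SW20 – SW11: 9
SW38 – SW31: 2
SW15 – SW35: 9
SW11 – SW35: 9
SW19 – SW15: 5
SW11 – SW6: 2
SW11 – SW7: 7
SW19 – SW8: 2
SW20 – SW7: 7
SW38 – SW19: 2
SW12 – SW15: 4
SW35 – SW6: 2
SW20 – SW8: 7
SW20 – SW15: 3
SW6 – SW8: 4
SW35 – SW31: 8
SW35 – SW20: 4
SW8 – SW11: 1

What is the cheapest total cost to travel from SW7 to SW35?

9

Shortest distances from SW7:
SW7: 0
SW19: 6  (via SW7)
SW20: 7  (via SW7)
SW12: 7  (via SW7)
SW6: 7  (via SW7)
SW11: 7  (via SW7)
SW8: 8  (via SW19)
SW38: 8  (via SW19)
SW35: 9  (via SW6)
Shortest route: SW7 → SW6 → SW35 = 9.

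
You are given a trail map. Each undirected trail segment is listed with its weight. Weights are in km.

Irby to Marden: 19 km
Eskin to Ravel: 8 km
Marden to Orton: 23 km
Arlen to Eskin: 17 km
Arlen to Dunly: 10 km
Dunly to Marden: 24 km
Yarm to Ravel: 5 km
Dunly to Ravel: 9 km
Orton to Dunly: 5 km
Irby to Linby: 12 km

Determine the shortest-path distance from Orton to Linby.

Shortest distances from Orton:
Orton: 0
Dunly: 5  (via Orton)
Ravel: 14  (via Dunly)
Arlen: 15  (via Dunly)
Yarm: 19  (via Ravel)
Eskin: 22  (via Ravel)
Marden: 23  (via Orton)
Irby: 42  (via Marden)
Linby: 54  (via Irby)
Shortest route: Orton → Marden → Irby → Linby = 54 km.

54 km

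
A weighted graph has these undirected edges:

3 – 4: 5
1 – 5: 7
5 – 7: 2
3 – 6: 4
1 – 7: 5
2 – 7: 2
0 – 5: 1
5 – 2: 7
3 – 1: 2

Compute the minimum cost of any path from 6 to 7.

Enumerating some paths:
6 → 3 → 1 → 7: 4+2+5 = 11
6 → 3 → 1 → 5 → 7: 4+2+7+2 = 15
Cheapest is 6 → 3 → 1 → 7 at 11.

11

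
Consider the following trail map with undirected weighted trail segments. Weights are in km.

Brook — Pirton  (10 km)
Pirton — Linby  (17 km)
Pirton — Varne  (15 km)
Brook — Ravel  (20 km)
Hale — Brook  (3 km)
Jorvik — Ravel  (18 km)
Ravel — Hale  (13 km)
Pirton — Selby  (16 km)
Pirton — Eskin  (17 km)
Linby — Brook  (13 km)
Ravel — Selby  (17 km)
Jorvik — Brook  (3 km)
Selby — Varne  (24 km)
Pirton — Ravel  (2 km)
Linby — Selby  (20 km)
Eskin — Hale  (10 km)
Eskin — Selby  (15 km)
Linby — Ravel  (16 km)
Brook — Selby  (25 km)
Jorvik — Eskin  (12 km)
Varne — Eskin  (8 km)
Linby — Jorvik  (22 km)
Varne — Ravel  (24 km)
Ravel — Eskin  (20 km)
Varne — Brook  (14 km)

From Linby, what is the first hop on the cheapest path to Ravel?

Candidate routes:
Linby–Brook–Pirton–Ravel: 13+10+2 = 25
Linby–Brook–Hale–Ravel: 13+3+13 = 29
Linby–Pirton–Ravel: 17+2 = 19
Linby–Ravel: 16 = 16
Cheapest is Linby–Ravel at 16 km.
So from Linby the first move is to Ravel.

Ravel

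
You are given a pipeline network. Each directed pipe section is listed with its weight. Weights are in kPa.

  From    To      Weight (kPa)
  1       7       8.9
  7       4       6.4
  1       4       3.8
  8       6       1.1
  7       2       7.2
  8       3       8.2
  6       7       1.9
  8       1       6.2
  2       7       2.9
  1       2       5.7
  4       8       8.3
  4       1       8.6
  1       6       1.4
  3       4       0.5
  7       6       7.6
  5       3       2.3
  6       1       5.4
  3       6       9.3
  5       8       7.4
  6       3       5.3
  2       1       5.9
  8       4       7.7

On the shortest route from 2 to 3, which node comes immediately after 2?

Candidate routes:
2 → 7 → 6 → 3: 2.9+7.6+5.3 = 15.8
2 → 1 → 6 → 3: 5.9+1.4+5.3 = 12.6
2 → 7 → 4 → 8 → 6 → 3: 2.9+6.4+8.3+1.1+5.3 = 24
The minimum is 12.6 kPa via 2 → 1 → 6 → 3.
So from 2 the first move is to 1.

1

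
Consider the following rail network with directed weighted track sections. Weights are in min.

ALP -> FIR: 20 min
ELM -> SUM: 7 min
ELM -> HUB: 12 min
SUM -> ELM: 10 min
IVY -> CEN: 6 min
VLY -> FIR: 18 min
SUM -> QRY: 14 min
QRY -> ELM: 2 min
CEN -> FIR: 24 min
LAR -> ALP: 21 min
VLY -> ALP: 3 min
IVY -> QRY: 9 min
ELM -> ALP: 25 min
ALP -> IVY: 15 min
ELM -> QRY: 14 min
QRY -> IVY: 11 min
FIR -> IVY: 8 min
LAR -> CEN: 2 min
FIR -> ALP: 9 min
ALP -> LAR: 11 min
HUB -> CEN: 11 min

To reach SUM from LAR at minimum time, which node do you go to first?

CEN

Compare a few routes:
LAR–ALP–IVY–QRY–ELM–SUM: 21+15+9+2+7 = 54
LAR–CEN–FIR–IVY–QRY–ELM–SUM: 2+24+8+9+2+7 = 52
Cheapest is LAR–CEN–FIR–IVY–QRY–ELM–SUM at 52 min.
So from LAR the first move is to CEN.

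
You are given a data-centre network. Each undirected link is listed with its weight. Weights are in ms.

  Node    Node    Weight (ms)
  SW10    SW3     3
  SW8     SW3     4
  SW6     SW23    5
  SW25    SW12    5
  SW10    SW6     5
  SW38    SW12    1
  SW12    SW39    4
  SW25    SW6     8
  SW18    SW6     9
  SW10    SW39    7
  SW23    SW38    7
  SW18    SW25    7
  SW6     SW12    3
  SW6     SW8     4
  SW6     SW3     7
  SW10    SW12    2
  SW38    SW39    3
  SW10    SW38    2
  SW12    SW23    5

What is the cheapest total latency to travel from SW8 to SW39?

Shortest distances from SW8:
SW8: 0
SW6: 4  (via SW8)
SW3: 4  (via SW8)
SW10: 7  (via SW3)
SW12: 7  (via SW6)
SW38: 8  (via SW12)
SW23: 9  (via SW6)
SW39: 11  (via SW12)
Shortest route: SW8 → SW6 → SW12 → SW39 = 11 ms.

11 ms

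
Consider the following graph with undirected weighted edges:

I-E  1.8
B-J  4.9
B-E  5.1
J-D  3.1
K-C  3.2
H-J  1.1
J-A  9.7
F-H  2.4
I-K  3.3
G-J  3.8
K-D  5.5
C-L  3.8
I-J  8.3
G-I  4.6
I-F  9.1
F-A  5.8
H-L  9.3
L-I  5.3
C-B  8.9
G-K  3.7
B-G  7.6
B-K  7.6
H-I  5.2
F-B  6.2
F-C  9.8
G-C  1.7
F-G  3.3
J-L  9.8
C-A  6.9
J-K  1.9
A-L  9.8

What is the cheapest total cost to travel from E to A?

Enumerating some paths:
E - I - G - C - A: 1.8+4.6+1.7+6.9 = 15
E - I - K - C - A: 1.8+3.3+3.2+6.9 = 15.2
E - I - H - F - A: 1.8+5.2+2.4+5.8 = 15.2
Cheapest is E - I - G - C - A at 15.

15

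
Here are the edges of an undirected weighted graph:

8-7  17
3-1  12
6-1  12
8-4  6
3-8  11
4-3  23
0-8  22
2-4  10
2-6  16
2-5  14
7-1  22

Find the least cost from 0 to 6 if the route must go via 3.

57

Best 0 to 3: 0–8–3 costing 33
Shortest 3→6: 3–1–6 = 24
Total via 3: 33 + 24 = 57.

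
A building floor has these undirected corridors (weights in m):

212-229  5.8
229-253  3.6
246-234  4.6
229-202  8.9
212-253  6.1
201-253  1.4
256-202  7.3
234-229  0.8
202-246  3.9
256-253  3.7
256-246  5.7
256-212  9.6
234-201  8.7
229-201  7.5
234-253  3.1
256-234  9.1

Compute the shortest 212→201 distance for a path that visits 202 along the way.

27.1 m

Shortest 212→202: 212–229–202 = 14.7
Best 202 to 201: 202–256–253–201 costing 12.4
Total via 202: 14.7 + 12.4 = 27.1 m.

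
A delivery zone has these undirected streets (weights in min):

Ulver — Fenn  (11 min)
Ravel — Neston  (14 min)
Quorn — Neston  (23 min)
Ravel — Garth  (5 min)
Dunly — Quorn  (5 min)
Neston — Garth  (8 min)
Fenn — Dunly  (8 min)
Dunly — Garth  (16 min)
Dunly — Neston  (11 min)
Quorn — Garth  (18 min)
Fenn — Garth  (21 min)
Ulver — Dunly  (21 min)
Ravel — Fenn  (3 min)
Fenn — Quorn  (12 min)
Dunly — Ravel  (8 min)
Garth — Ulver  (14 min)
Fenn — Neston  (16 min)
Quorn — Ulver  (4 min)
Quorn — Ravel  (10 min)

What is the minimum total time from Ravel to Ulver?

Enumerating some paths:
Ravel → Dunly → Quorn → Ulver: 8+5+4 = 17
Ravel → Fenn → Ulver: 3+11 = 14
Cheapest is Ravel → Fenn → Ulver at 14 min.

14 min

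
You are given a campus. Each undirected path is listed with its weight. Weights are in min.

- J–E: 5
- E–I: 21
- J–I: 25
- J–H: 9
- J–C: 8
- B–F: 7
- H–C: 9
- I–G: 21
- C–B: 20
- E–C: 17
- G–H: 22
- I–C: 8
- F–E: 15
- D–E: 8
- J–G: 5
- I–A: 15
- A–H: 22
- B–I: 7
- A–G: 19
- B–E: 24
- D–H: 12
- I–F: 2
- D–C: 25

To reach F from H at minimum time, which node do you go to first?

C

Candidate routes:
H → C → I → F: 9+8+2 = 19
H → J → C → I → F: 9+8+8+2 = 27
H → J → E → F: 9+5+15 = 29
The minimum is 19 min via H → C → I → F.
So from H the first move is to C.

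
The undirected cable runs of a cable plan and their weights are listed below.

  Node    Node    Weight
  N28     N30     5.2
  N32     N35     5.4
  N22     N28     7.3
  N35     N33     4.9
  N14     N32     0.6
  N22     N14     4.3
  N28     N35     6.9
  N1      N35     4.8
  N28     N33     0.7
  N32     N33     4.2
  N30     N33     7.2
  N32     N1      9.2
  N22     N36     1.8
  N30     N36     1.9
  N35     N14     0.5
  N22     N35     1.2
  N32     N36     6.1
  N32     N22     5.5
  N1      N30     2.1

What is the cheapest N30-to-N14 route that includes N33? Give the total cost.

10.7

Best N30 to N33: N30–N28–N33 costing 5.9
Shortest N33→N14: N33–N32–N14 = 4.8
Total via N33: 5.9 + 4.8 = 10.7.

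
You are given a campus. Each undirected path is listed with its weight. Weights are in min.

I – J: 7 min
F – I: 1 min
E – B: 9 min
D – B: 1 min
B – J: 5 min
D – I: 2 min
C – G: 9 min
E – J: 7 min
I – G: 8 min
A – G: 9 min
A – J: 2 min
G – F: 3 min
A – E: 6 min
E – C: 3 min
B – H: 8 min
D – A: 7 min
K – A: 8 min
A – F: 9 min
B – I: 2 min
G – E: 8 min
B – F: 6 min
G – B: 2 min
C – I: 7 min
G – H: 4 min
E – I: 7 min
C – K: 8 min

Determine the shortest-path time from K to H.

Candidate routes:
K - A - J - B - H: 8+2+5+8 = 23
K - A - G - H: 8+9+4 = 21
K - A - D - B - G - H: 8+7+1+2+4 = 22
The minimum is 21 min via K - A - G - H.

21 min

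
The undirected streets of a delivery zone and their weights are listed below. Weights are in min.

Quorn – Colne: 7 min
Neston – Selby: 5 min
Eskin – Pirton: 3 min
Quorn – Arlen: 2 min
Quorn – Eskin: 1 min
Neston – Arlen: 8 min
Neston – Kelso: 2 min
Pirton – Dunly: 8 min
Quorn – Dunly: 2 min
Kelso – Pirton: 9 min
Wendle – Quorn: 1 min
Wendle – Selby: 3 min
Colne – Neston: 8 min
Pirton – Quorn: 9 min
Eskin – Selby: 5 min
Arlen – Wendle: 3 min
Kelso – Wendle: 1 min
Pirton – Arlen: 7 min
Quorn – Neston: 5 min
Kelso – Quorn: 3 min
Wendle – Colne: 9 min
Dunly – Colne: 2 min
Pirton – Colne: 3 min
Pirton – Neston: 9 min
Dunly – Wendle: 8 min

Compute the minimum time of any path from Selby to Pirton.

8 min

Settle nodes by increasing distance from Selby:
Selby: 0
Wendle: 3  (via Selby)
Quorn: 4  (via Wendle)
Kelso: 4  (via Wendle)
Neston: 5  (via Selby)
Eskin: 5  (via Selby)
Dunly: 6  (via Quorn)
Arlen: 6  (via Wendle)
Colne: 8  (via Dunly)
Pirton: 8  (via Eskin)
Shortest route: Selby → Eskin → Pirton = 8 min.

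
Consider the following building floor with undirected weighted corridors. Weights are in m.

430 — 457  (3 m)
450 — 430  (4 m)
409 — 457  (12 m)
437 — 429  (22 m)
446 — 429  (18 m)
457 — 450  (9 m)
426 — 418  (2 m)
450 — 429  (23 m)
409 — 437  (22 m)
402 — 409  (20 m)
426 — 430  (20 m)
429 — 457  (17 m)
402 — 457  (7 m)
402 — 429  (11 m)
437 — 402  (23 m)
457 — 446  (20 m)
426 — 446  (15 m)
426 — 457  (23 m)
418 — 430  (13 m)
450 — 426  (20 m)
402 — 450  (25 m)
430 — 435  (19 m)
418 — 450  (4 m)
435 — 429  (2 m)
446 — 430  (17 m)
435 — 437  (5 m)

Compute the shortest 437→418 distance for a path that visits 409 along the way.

45 m

Shortest 437→409: 437 → 409 = 22
Best 409 to 418: 409 → 457 → 430 → 450 → 418 costing 23
Total via 409: 22 + 23 = 45 m.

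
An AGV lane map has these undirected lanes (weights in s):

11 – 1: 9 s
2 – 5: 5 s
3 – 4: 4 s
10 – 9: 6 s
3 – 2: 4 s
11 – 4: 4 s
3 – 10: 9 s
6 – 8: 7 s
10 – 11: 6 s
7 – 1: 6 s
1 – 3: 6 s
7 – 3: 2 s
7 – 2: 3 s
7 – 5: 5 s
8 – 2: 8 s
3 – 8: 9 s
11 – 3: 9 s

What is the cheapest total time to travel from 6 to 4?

20 s

Shortest distances from 6:
6: 0
8: 7  (via 6)
2: 15  (via 8)
3: 16  (via 8)
7: 18  (via 2)
4: 20  (via 3)
Shortest route: 6 → 8 → 3 → 4 = 20 s.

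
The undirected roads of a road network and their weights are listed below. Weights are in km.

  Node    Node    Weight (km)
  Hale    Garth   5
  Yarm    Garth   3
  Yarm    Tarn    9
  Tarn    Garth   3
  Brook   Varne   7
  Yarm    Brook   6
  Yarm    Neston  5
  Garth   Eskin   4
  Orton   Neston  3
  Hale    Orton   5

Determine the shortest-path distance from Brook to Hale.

Compare a few routes:
Brook → Yarm → Neston → Orton → Hale: 6+5+3+5 = 19
Brook → Yarm → Garth → Hale: 6+3+5 = 14
Brook → Yarm → Tarn → Garth → Hale: 6+9+3+5 = 23
The minimum is 14 km via Brook → Yarm → Garth → Hale.

14 km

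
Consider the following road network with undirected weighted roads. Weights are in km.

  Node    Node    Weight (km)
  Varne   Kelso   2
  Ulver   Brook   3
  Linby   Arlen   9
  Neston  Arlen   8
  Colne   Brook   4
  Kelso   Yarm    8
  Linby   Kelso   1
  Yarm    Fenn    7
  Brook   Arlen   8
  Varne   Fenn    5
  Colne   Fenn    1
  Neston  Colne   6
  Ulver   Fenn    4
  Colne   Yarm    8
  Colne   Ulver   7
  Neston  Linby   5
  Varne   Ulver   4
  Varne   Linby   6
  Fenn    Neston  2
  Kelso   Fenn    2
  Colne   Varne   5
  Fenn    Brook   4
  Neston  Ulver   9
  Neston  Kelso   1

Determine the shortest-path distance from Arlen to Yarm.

Settle nodes by increasing distance from Arlen:
Arlen: 0
Brook: 8  (via Arlen)
Neston: 8  (via Arlen)
Linby: 9  (via Arlen)
Kelso: 9  (via Neston)
Fenn: 10  (via Neston)
Colne: 11  (via Fenn)
Varne: 11  (via Kelso)
Ulver: 11  (via Brook)
Yarm: 17  (via Kelso)
Shortest route: Arlen–Neston–Kelso–Yarm = 17 km.

17 km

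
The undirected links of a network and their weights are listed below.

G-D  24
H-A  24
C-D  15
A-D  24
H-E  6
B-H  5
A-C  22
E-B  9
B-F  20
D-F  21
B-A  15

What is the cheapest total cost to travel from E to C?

46

Running Dijkstra from E:
E: 0
H: 6  (via E)
B: 9  (via E)
A: 24  (via B)
F: 29  (via B)
C: 46  (via A)
Shortest route: E → B → A → C = 46.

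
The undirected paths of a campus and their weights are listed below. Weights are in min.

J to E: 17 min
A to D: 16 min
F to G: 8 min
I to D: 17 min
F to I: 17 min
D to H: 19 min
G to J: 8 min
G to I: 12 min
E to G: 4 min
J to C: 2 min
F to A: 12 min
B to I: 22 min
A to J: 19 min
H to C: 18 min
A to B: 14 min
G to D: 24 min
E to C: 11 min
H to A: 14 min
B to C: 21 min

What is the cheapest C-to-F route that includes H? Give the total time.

Best C to H: C → H costing 18
Shortest H→F: H → A → F = 26
Total via H: 18 + 26 = 44 min.

44 min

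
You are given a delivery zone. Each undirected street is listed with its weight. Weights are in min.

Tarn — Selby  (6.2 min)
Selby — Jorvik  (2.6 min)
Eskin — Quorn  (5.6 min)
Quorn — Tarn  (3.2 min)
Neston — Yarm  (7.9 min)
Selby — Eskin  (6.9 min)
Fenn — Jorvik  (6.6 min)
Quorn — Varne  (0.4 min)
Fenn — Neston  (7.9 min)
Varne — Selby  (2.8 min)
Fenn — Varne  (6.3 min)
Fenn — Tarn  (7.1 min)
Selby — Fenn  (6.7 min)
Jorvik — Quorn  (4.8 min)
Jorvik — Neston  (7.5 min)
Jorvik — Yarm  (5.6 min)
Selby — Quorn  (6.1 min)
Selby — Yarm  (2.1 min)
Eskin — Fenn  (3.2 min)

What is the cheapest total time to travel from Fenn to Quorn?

6.7 min

Compare a few routes:
Fenn–Varne–Quorn: 6.3+0.4 = 6.7
Fenn–Tarn–Quorn: 7.1+3.2 = 10.3
Fenn–Eskin–Quorn: 3.2+5.6 = 8.8
Fenn–Selby–Varne–Quorn: 6.7+2.8+0.4 = 9.9
Cheapest is Fenn–Varne–Quorn at 6.7 min.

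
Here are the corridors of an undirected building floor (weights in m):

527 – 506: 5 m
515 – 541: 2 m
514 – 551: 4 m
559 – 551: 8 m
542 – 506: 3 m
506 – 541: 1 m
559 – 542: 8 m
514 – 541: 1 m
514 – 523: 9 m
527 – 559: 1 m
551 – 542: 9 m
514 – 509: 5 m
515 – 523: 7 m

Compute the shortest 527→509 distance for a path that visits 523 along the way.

Shortest 527→523: 527 → 506 → 541 → 515 → 523 = 15
Shortest 523→509: 523 → 514 → 509 = 14
Total via 523: 15 + 14 = 29 m.

29 m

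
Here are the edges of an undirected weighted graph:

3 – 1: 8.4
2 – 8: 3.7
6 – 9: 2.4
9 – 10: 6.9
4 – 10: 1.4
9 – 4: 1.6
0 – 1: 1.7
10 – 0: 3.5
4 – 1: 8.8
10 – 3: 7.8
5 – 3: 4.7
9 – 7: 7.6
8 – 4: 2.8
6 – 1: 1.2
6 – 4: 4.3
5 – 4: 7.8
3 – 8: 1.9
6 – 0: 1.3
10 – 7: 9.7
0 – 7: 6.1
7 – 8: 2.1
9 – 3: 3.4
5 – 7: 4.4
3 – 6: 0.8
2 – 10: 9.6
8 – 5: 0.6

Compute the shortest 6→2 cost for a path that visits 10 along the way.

12.7

Best 6 to 10: 6–0–10 costing 4.8
Best 10 to 2: 10–4–8–2 costing 7.9
Total via 10: 4.8 + 7.9 = 12.7.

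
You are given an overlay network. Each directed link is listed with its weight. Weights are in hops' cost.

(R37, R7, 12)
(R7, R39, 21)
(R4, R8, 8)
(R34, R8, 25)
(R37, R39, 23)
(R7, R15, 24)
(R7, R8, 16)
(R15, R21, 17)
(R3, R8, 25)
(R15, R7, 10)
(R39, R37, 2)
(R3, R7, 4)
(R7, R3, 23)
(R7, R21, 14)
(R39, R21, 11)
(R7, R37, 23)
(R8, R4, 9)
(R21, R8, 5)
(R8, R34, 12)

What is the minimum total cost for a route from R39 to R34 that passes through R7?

Best R39 to R7: R39 → R37 → R7 costing 14
Shortest R7→R34: R7 → R8 → R34 = 28
Total via R7: 14 + 28 = 42 hops' cost.

42 hops' cost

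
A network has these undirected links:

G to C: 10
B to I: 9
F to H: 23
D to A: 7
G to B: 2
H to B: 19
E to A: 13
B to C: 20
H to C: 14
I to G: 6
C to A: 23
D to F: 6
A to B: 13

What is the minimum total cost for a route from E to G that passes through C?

46

Shortest E→C: E–A–C = 36
Best C to G: C–G costing 10
Total via C: 36 + 10 = 46.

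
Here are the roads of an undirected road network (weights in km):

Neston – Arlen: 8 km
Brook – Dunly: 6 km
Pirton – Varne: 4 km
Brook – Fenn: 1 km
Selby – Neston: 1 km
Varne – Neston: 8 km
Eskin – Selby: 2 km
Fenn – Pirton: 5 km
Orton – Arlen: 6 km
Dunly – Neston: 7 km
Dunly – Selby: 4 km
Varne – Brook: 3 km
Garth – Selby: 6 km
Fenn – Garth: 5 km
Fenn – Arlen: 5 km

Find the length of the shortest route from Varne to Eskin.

Candidate routes:
Varne → Brook → Fenn → Garth → Selby → Eskin: 3+1+5+6+2 = 17
Varne → Neston → Selby → Eskin: 8+1+2 = 11
Varne → Brook → Dunly → Selby → Eskin: 3+6+4+2 = 15
The minimum is 11 km via Varne → Neston → Selby → Eskin.

11 km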